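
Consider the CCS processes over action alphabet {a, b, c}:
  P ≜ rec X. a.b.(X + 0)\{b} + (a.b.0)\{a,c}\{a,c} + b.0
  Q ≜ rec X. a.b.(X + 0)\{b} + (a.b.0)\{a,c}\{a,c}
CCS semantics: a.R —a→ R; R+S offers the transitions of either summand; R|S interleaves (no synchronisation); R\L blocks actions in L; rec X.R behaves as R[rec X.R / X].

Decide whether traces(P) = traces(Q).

NO — witness ⟨b⟩

LTS(P): 5 reachable states
  p0 = rec X. a.b.(X + 0)\{b} + (a.b.0)\{a,c}\{a,c} + b.0 :: ··a··> p1, ··b··> p2
  p1 = b.((rec X. a.b.(X + 0)\{b} + (a.b.0)\{a,c}\{a,c} + b.0) + 0)\{b} :: ··b··> p3
  p2 = 0 :: ·
  p3 = ((rec X. a.b.(X + 0)\{b} + (a.b.0)\{a,c}\{a,c} + b.0) + 0)\{b} :: ··a··> p4
  p4 = (b.((rec X. a.b.(X + 0)\{b} + (a.b.0)\{a,c}\{a,c} + b.0) + 0)\{b})\{b} :: ·
LTS(Q): 4 reachable states
  q0 = rec X. a.b.(X + 0)\{b} + (a.b.0)\{a,c}\{a,c} :: ··a··> q1
  q1 = b.((rec X. a.b.(X + 0)\{b} + (a.b.0)\{a,c}\{a,c}) + 0)\{b} :: ··b··> q2
  q2 = ((rec X. a.b.(X + 0)\{b} + (a.b.0)\{a,c}\{a,c}) + 0)\{b} :: ··a··> q3
  q3 = (b.((rec X. a.b.(X + 0)\{b} + (a.b.0)\{a,c}\{a,c}) + 0)\{b})\{b} :: ·
Executing b from P (initial set {p0}):
  step 1 (b): {p2}
  — P admits the full trace.
Executing b from Q (initial set {q0}):
  step 1 (b): no successor for Q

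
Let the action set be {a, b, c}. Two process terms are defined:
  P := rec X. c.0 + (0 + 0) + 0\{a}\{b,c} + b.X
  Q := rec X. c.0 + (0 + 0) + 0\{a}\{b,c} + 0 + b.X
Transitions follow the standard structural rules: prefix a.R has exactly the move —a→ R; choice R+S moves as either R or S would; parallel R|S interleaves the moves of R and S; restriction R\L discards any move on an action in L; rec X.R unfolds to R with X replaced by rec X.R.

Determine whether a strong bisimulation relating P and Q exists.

P's transition system — 2 states:
  m0 = rec X. c.0 + (0 + 0) + 0\{a}\{b,c} + b.X | --b--▸ m0, --c--▸ m1
  m1 = 0 | (no moves)
Q's transition system — 2 states:
  n0 = rec X. c.0 + (0 + 0) + 0\{a}\{b,c} + 0 + b.X | --b--▸ n0, --c--▸ n1
  n1 = 0 | (no moves)
Partition-refinement fixed point:
  B0 = {m0, n0}
  B1 = {m1, n1}
m0 ∈ B0, n0 ∈ B0 → same block

YES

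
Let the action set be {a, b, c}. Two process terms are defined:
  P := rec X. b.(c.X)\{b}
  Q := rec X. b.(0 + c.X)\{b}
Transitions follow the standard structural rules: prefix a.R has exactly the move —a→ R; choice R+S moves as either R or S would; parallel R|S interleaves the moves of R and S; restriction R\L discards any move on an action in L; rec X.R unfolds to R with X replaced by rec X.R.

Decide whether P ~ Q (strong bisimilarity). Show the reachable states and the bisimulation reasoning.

YES

Reachable graph of P (3 states):
  p0 = rec X. b.(c.X)\{b} :: =b=> p1
  p1 = (c.(rec X. b.(c.X)\{b}))\{b} :: =c=> p2
  p2 = (rec X. b.(c.X)\{b})\{b} :: deadlocked
Reachable graph of Q (3 states):
  q0 = rec X. b.(0 + c.X)\{b} :: =b=> q1
  q1 = (0 + c.(rec X. b.(0 + c.X)\{b}))\{b} :: =c=> q2
  q2 = (rec X. b.(0 + c.X)\{b})\{b} :: deadlocked
Partition-refinement fixed point:
  B0 = {p0, q0}
  B1 = {p1, q1}
  B2 = {p2, q2}
p0 ∈ B0, q0 ∈ B0 → same block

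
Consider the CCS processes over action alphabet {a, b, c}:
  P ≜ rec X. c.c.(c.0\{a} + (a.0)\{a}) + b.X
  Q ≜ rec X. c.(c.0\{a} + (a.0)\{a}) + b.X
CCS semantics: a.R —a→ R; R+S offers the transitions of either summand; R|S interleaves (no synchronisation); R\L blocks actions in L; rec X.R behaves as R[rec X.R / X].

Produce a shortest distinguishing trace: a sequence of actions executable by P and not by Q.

ccc

P's transition system — 4 states:
  m0 = rec X. c.c.(c.0\{a} + (a.0)\{a}) + b.X :: —b→ m0, —c→ m1
  m1 = c.(c.0\{a} + (a.0)\{a}) :: —c→ m2
  m2 = c.0\{a} + (a.0)\{a} :: —c→ m3
  m3 = 0\{a} :: ∅
Q's transition system — 3 states:
  n0 = rec X. c.(c.0\{a} + (a.0)\{a}) + b.X :: —b→ n0, —c→ n1
  n1 = c.0\{a} + (a.0)\{a} :: —c→ n2
  n2 = 0\{a} :: ∅
Trace ⟨ccc⟩ through P, begin at {m0}:
  after c @ step 1: {m1}
  after c @ step 2: {m2}
  after c @ step 3: {m3}
  P completes σ.
Trace ⟨ccc⟩ through Q, begin at {n0}:
  after c @ step 1: {n1}
  after c @ step 2: {n2}
  after c @ step 3: no successor for Q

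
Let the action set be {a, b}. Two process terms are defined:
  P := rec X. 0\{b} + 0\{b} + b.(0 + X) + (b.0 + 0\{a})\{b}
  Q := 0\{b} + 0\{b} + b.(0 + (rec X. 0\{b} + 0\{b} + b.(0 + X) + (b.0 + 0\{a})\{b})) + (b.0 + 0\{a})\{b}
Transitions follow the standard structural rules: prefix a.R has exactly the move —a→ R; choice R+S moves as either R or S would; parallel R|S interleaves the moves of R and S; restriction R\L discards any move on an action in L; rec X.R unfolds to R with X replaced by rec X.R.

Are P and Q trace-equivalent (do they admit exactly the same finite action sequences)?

P's transition system — 2 states:
  s0 = rec X. 0\{b} + 0\{b} + b.(0 + X) + (b.0 + 0\{a})\{b} :: ··b··> s1
  s1 = 0 + (rec X. 0\{b} + 0\{b} + b.(0 + X) + (b.0 + 0\{a})\{b}) :: ··b··> s1
Q's transition system — 2 states:
  t0 = 0\{b} + 0\{b} + b.(0 + (rec X. 0\{b} + 0\{b} + b.(0 + X) + (b.0 + 0\{a})\{b})) + (b.0 + 0\{a})\{b} :: ··b··> t1
  t1 = 0 + (rec X. 0\{b} + 0\{b} + b.(0 + X) + (b.0 + 0\{a})\{b}) :: ··b··> t1
Bisimilarity quotient blocks:
  B0 = {s0, s1, t0, t1}
s0 ∈ B0, t0 ∈ B0 → same block
Bisimilar ⇒ trace-equivalent.

trace-equivalent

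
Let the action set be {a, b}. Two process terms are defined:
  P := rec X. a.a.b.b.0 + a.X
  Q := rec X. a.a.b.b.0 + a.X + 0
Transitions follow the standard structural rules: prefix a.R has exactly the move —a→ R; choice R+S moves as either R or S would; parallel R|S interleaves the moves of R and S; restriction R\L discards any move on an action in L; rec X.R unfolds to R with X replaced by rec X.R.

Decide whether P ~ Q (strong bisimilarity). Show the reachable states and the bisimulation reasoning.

P's transition system — 5 states:
  s0 = rec X. a.a.b.b.0 + a.X has moves -a-> s0, -a-> s1
  s1 = a.b.b.0 has moves -a-> s2
  s2 = b.b.0 has moves -b-> s3
  s3 = b.0 has moves -b-> s4
  s4 = 0 has moves (no moves)
Q's transition system — 5 states:
  t0 = rec X. a.a.b.b.0 + a.X + 0 has moves -a-> t0, -a-> t1
  t1 = a.b.b.0 has moves -a-> t2
  t2 = b.b.0 has moves -b-> t3
  t3 = b.0 has moves -b-> t4
  t4 = 0 has moves (no moves)
Coarsest stable partition (strong bisimilarity classes):
  B0 = {s0, t0}
  B1 = {s1, t1}
  B2 = {s2, t2}
  B3 = {s3, t3}
  B4 = {s4, t4}
s0 ∈ B0, t0 ∈ B0 → same block

P ~ Q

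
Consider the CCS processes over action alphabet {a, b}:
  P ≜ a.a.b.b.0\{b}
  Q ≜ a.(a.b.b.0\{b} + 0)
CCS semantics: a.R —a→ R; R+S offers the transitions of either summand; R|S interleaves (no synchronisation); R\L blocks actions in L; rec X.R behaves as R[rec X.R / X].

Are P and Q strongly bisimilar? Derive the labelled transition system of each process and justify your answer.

LTS(P): 5 reachable states
  p0 = a.a.b.b.0\{b} :: -a-> p1
  p1 = a.b.b.0\{b} :: -a-> p2
  p2 = b.b.0\{b} :: -b-> p3
  p3 = b.0\{b} :: -b-> p4
  p4 = 0\{b} :: (no moves)
LTS(Q): 5 reachable states
  q0 = a.(a.b.b.0\{b} + 0) :: -a-> q1
  q1 = a.b.b.0\{b} + 0 :: -a-> q2
  q2 = b.b.0\{b} :: -b-> q3
  q3 = b.0\{b} :: -b-> q4
  q4 = 0\{b} :: (no moves)
Bisimilarity quotient blocks:
  B0 = {p0, q0}
  B1 = {p1, q1}
  B2 = {p2, q2}
  B3 = {p3, q3}
  B4 = {p4, q4}
p0 ∈ B0, q0 ∈ B0 → same block

P ~ Q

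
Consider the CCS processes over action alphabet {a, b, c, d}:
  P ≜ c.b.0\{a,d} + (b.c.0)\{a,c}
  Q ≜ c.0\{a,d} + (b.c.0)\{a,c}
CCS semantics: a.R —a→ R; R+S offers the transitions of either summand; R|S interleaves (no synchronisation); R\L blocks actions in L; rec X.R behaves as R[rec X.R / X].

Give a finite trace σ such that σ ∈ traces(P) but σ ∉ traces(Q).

cb

P's transition system — 4 states:
  u0 = c.b.0\{a,d} + (b.c.0)\{a,c} ⊢ --b--▸ u1, --c--▸ u2
  u1 = (c.0)\{a,c} ⊢ deadlocked
  u2 = b.0\{a,d} ⊢ --b--▸ u3
  u3 = 0\{a,d} ⊢ deadlocked
Q's transition system — 3 states:
  v0 = c.0\{a,d} + (b.c.0)\{a,c} ⊢ --b--▸ v1, --c--▸ v2
  v1 = (c.0)\{a,c} ⊢ deadlocked
  v2 = 0\{a,d} ⊢ deadlocked
Executing cb from P (initial set {u0}):
  step 1 (c): {u2}
  step 2 (b): {u3}
  P completes σ.
Executing cb from Q (initial set {v0}):
  step 1 (c): {v2}
  step 2 (b): ∅ (Q stuck)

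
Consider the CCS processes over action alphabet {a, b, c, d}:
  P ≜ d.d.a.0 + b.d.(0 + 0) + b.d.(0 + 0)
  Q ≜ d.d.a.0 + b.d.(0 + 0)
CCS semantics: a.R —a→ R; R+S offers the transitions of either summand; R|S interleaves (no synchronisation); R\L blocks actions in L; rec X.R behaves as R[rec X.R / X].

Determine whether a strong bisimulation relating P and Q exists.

bisimilar

Reachable graph of P (6 states):
  m0 = d.d.a.0 + b.d.(0 + 0) + b.d.(0 + 0) has moves ··b··> m1, ··d··> m2
  m1 = d.(0 + 0) has moves ··d··> m3
  m2 = d.a.0 has moves ··d··> m4
  m3 = 0 + 0 has moves (no moves)
  m4 = a.0 has moves ··a··> m5
  m5 = 0 has moves (no moves)
Reachable graph of Q (6 states):
  n0 = d.d.a.0 + b.d.(0 + 0) has moves ··b··> n1, ··d··> n2
  n1 = d.(0 + 0) has moves ··d··> n3
  n2 = d.a.0 has moves ··d··> n4
  n3 = 0 + 0 has moves (no moves)
  n4 = a.0 has moves ··a··> n5
  n5 = 0 has moves (no moves)
Bisimilarity quotient blocks:
  B0 = {m0, n0}
  B1 = {m2, n2}
  B2 = {m4, n4}
  B3 = {m3, m5, n3, n5}
  B4 = {m1, n1}
m0 ∈ B0, n0 ∈ B0 → same block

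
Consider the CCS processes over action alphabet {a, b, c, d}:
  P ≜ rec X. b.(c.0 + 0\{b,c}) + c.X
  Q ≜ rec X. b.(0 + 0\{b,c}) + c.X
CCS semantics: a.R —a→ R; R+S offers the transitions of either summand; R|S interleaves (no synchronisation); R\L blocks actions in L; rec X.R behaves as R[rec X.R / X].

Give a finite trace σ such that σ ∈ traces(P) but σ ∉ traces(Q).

bc

P's transition system — 3 states:
  p0 = rec X. b.(c.0 + 0\{b,c}) + c.X ⊢ —b→ p1, —c→ p0
  p1 = c.0 + 0\{b,c} ⊢ —c→ p2
  p2 = 0 ⊢ deadlocked
Q's transition system — 2 states:
  q0 = rec X. b.(0 + 0\{b,c}) + c.X ⊢ —b→ q1, —c→ q0
  q1 = 0 + 0\{b,c} ⊢ deadlocked
Executing bc from P (initial set {p0}):
  after b @ step 1: {p1}
  after c @ step 2: {p2}
  P completes σ.
Executing bc from Q (initial set {q0}):
  after b @ step 1: {q1}
  after c @ step 2: ∅ (Q stuck)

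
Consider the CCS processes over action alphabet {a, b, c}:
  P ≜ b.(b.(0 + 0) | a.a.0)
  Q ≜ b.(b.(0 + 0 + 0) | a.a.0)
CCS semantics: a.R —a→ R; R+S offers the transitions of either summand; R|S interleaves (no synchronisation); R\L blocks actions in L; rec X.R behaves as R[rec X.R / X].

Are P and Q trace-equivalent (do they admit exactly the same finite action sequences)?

traces(P) = traces(Q)

LTS(P): 7 reachable states
  p0 = b.(b.(0 + 0) | a.a.0) → --b--▸ p1
  p1 = b.(0 + 0) | a.a.0 → --a--▸ p2, --b--▸ p3
  p2 = b.(0 + 0) | a.0 → --a--▸ p4, --b--▸ p5
  p3 = (0 + 0) | a.a.0 → --a--▸ p5
  p4 = b.(0 + 0) | 0 → --b--▸ p6
  p5 = (0 + 0) | a.0 → --a--▸ p6
  p6 = (0 + 0) | 0 → ∅
LTS(Q): 7 reachable states
  q0 = b.(b.(0 + 0 + 0) | a.a.0) → --b--▸ q1
  q1 = b.(0 + 0 + 0) | a.a.0 → --a--▸ q2, --b--▸ q3
  q2 = b.(0 + 0 + 0) | a.0 → --a--▸ q4, --b--▸ q5
  q3 = (0 + 0 + 0) | a.a.0 → --a--▸ q5
  q4 = b.(0 + 0 + 0) | 0 → --b--▸ q6
  q5 = (0 + 0 + 0) | a.0 → --a--▸ q6
  q6 = (0 + 0 + 0) | 0 → ∅
Bisimilarity quotient blocks:
  B0 = {p0, q0}
  B1 = {p1, q1}
  B2 = {p3, q3}
  B3 = {p5, q5}
  B4 = {p6, q6}
  B5 = {p2, q2}
  B6 = {p4, q4}
p0 ∈ B0, q0 ∈ B0 → same block
Bisimilar ⇒ trace-equivalent.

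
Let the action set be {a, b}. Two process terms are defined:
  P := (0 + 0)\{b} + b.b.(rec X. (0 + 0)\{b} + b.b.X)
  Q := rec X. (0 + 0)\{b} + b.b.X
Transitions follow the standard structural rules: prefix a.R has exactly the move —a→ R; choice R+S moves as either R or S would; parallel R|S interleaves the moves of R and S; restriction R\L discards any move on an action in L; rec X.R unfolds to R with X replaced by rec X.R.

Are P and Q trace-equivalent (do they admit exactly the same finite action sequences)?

P's transition system — 3 states:
  u0 = (0 + 0)\{b} + b.b.(rec X. (0 + 0)\{b} + b.b.X) → ··b··> u1
  u1 = b.(rec X. (0 + 0)\{b} + b.b.X) → ··b··> u2
  u2 = rec X. (0 + 0)\{b} + b.b.X → ··b··> u1
Q's transition system — 2 states:
  v0 = rec X. (0 + 0)\{b} + b.b.X → ··b··> v1
  v1 = b.(rec X. (0 + 0)\{b} + b.b.X) → ··b··> v0
Partition-refinement fixed point:
  B0 = {u0, u1, u2, v0, v1}
u0 ∈ B0, v0 ∈ B0 → same block
Bisimilar ⇒ trace-equivalent.

traces(P) = traces(Q)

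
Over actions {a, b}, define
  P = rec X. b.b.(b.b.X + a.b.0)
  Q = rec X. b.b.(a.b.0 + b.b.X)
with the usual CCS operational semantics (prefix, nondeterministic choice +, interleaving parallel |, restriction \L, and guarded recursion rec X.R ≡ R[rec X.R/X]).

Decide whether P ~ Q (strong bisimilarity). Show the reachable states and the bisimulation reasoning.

P ~ Q

LTS(P): 6 reachable states
  m0 = rec X. b.b.(b.b.X + a.b.0) | —b→ m1
  m1 = b.(b.b.(rec X. b.b.(b.b.X + a.b.0)) + a.b.0) | —b→ m2
  m2 = b.b.(rec X. b.b.(b.b.X + a.b.0)) + a.b.0 | —a→ m3, —b→ m4
  m3 = b.0 | —b→ m5
  m4 = b.(rec X. b.b.(b.b.X + a.b.0)) | —b→ m0
  m5 = 0 | stopped
LTS(Q): 6 reachable states
  n0 = rec X. b.b.(a.b.0 + b.b.X) | —b→ n1
  n1 = b.(a.b.0 + b.b.(rec X. b.b.(a.b.0 + b.b.X))) | —b→ n2
  n2 = a.b.0 + b.b.(rec X. b.b.(a.b.0 + b.b.X)) | —a→ n3, —b→ n4
  n3 = b.0 | —b→ n5
  n4 = b.(rec X. b.b.(a.b.0 + b.b.X)) | —b→ n0
  n5 = 0 | stopped
Bisimilarity quotient blocks:
  B0 = {m0, n0}
  B1 = {m1, n1}
  B2 = {m2, n2}
  B3 = {m3, n3}
  B4 = {m5, n5}
  B5 = {m4, n4}
m0 ∈ B0, n0 ∈ B0 → same block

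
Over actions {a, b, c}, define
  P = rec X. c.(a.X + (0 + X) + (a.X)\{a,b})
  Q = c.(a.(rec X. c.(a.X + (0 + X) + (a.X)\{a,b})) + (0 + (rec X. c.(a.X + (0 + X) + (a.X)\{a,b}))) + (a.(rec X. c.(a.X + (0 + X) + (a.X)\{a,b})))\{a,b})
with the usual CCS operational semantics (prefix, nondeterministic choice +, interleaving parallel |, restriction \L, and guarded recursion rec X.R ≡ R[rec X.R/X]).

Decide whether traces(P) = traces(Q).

LTS(P): 2 reachable states
  u0 = rec X. c.(a.X + (0 + X) + (a.X)\{a,b}) → ··c··> u1
  u1 = a.(rec X. c.(a.X + (0 + X) + (a.X)\{a,b})) + (0 + (rec X. c.(a.X + (0 + X) + (a.X)\{a,b}))) + (a.(rec X. c.(a.X + (0 + X) + (a.X)\{a,b})))\{a,b} → ··a··> u0, ··c··> u1
LTS(Q): 3 reachable states
  v0 = c.(a.(rec X. c.(a.X + (0 + X) + (a.X)\{a,b})) + (0 + (rec X. c.(a.X + (0 + X) + (a.X)\{a,b}))) + (a.(rec X. c.(a.X + (0 + X) + (a.X)\{a,b})))\{a,b}) → ··c··> v1
  v1 = a.(rec X. c.(a.X + (0 + X) + (a.X)\{a,b})) + (0 + (rec X. c.(a.X + (0 + X) + (a.X)\{a,b}))) + (a.(rec X. c.(a.X + (0 + X) + (a.X)\{a,b})))\{a,b} → ··a··> v2, ··c··> v1
  v2 = rec X. c.(a.X + (0 + X) + (a.X)\{a,b}) → ··c··> v1
Partition-refinement fixed point:
  B0 = {u0, v0, v2}
  B1 = {u1, v1}
u0 ∈ B0, v0 ∈ B0 → same block
Bisimilar ⇒ trace-equivalent.

YES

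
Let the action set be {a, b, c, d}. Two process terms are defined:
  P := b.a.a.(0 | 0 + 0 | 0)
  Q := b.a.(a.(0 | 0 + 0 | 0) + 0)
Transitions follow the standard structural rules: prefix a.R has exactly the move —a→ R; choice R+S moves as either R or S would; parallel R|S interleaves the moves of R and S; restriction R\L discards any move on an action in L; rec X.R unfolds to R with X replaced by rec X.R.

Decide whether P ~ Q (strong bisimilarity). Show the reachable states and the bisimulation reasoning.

Reachable graph of P (4 states):
  m0 = b.a.a.(0 | 0 + 0 | 0) ⊢ -b-> m1
  m1 = a.a.(0 | 0 + 0 | 0) ⊢ -a-> m2
  m2 = a.(0 | 0 + 0 | 0) ⊢ -a-> m3
  m3 = 0 | 0 + 0 | 0 ⊢ ∅
Reachable graph of Q (4 states):
  n0 = b.a.(a.(0 | 0 + 0 | 0) + 0) ⊢ -b-> n1
  n1 = a.(a.(0 | 0 + 0 | 0) + 0) ⊢ -a-> n2
  n2 = a.(0 | 0 + 0 | 0) + 0 ⊢ -a-> n3
  n3 = 0 | 0 + 0 | 0 ⊢ ∅
Bisimilarity quotient blocks:
  B0 = {m0, n0}
  B1 = {m1, n1}
  B2 = {m2, n2}
  B3 = {m3, n3}
m0 ∈ B0, n0 ∈ B0 → same block

bisimilar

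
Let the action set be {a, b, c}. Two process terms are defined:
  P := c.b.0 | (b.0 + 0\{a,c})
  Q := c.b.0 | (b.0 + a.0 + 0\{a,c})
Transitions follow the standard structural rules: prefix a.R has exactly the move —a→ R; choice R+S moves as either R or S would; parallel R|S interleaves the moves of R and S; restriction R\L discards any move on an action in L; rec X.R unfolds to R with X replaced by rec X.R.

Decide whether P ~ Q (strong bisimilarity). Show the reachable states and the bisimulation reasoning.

LTS(P): 6 reachable states
  m0 = c.b.0 | (b.0 + 0\{a,c}) | —b→ m1, —c→ m2
  m1 = c.b.0 | 0 | —c→ m3
  m2 = b.0 | (b.0 + 0\{a,c}) | —b→ m3, —b→ m4
  m3 = b.0 | 0 | —b→ m5
  m4 = 0 | (b.0 + 0\{a,c}) | —b→ m5
  m5 = 0 | 0 | stopped
LTS(Q): 6 reachable states
  n0 = c.b.0 | (b.0 + a.0 + 0\{a,c}) | —a→ n1, —b→ n1, —c→ n2
  n1 = c.b.0 | 0 | —c→ n3
  n2 = b.0 | (b.0 + a.0 + 0\{a,c}) | —a→ n3, —b→ n3, —b→ n4
  n3 = b.0 | 0 | —b→ n5
  n4 = 0 | (b.0 + a.0 + 0\{a,c}) | —a→ n5, —b→ n5
  n5 = 0 | 0 | stopped
Coarsest stable partition (strong bisimilarity classes):
  B0 = {m0}
  B1 = {m1, n1}
  B2 = {m3, m4, n3}
  B3 = {m5, n5}
  B4 = {m2}
  B5 = {n0}
  B6 = {n2}
  B7 = {n4}
m0 ∈ B0, n0 ∈ B5 → different blocks

not bisimilar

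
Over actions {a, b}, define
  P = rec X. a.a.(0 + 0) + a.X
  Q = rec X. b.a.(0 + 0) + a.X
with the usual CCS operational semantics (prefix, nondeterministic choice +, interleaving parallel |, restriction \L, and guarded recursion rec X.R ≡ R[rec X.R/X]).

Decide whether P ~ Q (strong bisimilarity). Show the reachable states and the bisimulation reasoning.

P's transition system — 3 states:
  m0 = rec X. a.a.(0 + 0) + a.X | -a-> m0, -a-> m1
  m1 = a.(0 + 0) | -a-> m2
  m2 = 0 + 0 | (no moves)
Q's transition system — 3 states:
  n0 = rec X. b.a.(0 + 0) + a.X | -a-> n0, -b-> n1
  n1 = a.(0 + 0) | -a-> n2
  n2 = 0 + 0 | (no moves)
Coarsest stable partition (strong bisimilarity classes):
  B0 = {m0}
  B1 = {m1, n1}
  B2 = {m2, n2}
  B3 = {n0}
m0 ∈ B0, n0 ∈ B3 → different blocks

P ≁ Q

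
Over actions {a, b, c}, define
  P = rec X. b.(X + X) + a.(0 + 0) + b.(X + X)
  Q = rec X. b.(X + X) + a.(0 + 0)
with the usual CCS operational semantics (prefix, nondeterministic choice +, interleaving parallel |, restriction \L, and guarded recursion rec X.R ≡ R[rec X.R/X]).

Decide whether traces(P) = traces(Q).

trace-equivalent

LTS(P): 3 reachable states
  m0 = rec X. b.(X + X) + a.(0 + 0) + b.(X + X) | ··a··> m1, ··b··> m2
  m1 = 0 + 0 | stopped
  m2 = (rec X. b.(X + X) + a.(0 + 0) + b.(X + X)) + (rec X. b.(X + X) + a.(0 + 0) + b.(X + X)) | ··a··> m1, ··b··> m2
LTS(Q): 3 reachable states
  n0 = rec X. b.(X + X) + a.(0 + 0) | ··a··> n1, ··b··> n2
  n1 = 0 + 0 | stopped
  n2 = (rec X. b.(X + X) + a.(0 + 0)) + (rec X. b.(X + X) + a.(0 + 0)) | ··a··> n1, ··b··> n2
Bisimilarity quotient blocks:
  B0 = {m0, m2, n0, n2}
  B1 = {m1, n1}
m0 ∈ B0, n0 ∈ B0 → same block
Bisimilar ⇒ trace-equivalent.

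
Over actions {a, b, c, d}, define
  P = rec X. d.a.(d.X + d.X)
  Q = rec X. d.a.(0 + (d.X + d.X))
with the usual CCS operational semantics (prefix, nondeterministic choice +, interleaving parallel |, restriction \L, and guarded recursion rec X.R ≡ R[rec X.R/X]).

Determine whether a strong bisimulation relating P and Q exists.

P ~ Q

Reachable graph of P (3 states):
  s0 = rec X. d.a.(d.X + d.X) has moves —d→ s1
  s1 = a.(d.(rec X. d.a.(d.X + d.X)) + d.(rec X. d.a.(d.X + d.X))) has moves —a→ s2
  s2 = d.(rec X. d.a.(d.X + d.X)) + d.(rec X. d.a.(d.X + d.X)) has moves —d→ s0
Reachable graph of Q (3 states):
  t0 = rec X. d.a.(0 + (d.X + d.X)) has moves —d→ t1
  t1 = a.(0 + (d.(rec X. d.a.(0 + (d.X + d.X))) + d.(rec X. d.a.(0 + (d.X + d.X))))) has moves —a→ t2
  t2 = 0 + (d.(rec X. d.a.(0 + (d.X + d.X))) + d.(rec X. d.a.(0 + (d.X + d.X)))) has moves —d→ t0
Partition-refinement fixed point:
  B0 = {s0, t0}
  B1 = {s1, t1}
  B2 = {s2, t2}
s0 ∈ B0, t0 ∈ B0 → same block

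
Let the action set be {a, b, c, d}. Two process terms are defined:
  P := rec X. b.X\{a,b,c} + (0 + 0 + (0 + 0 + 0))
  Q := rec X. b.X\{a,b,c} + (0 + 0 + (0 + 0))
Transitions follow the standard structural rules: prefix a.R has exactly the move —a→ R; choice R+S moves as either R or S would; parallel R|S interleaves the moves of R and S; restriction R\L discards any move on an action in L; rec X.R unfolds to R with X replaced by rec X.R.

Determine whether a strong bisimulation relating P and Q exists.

bisimilar

P's transition system — 2 states:
  u0 = rec X. b.X\{a,b,c} + (0 + 0 + (0 + 0 + 0)) :: ··b··> u1
  u1 = (rec X. b.X\{a,b,c} + (0 + 0 + (0 + 0 + 0)))\{a,b,c} :: ∅
Q's transition system — 2 states:
  v0 = rec X. b.X\{a,b,c} + (0 + 0 + (0 + 0)) :: ··b··> v1
  v1 = (rec X. b.X\{a,b,c} + (0 + 0 + (0 + 0)))\{a,b,c} :: ∅
Bisimilarity quotient blocks:
  B0 = {u0, v0}
  B1 = {u1, v1}
u0 ∈ B0, v0 ∈ B0 → same block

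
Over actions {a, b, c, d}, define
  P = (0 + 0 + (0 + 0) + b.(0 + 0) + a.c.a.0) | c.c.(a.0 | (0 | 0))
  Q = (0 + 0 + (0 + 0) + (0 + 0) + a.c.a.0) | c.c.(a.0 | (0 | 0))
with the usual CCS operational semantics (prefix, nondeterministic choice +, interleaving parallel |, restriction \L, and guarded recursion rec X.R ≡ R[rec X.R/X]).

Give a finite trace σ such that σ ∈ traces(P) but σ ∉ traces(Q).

b

LTS(P): 20 reachable states
  p0 = (0 + 0 + (0 + 0) + b.(0 + 0) + a.c.a.0) | c.c.(a.0 | (0 | 0)) :: ··a··> p1, ··b··> p2, ··c··> p3
  p1 = c.a.0 | c.c.(a.0 | (0 | 0)) :: ··c··> p4, ··c··> p5
  p2 = (0 + 0) | c.c.(a.0 | (0 | 0)) :: ··c··> p6
  p3 = (0 + 0 + (0 + 0) + b.(0 + 0) + a.c.a.0) | c.(a.0 | (0 | 0)) :: ··a··> p5, ··b··> p6, ··c··> p7
  p4 = a.0 | c.c.(a.0 | (0 | 0)) :: ··a··> p8, ··c··> p9
  p5 = c.a.0 | c.(a.0 | (0 | 0)) :: ··c··> p10, ··c··> p9
  p6 = (0 + 0) | c.(a.0 | (0 | 0)) :: ··c··> p11
  p7 = (0 + 0 + (0 + 0) + b.(0 + 0) + a.c.a.0) | (a.0 | (0 | 0)) :: ··a··> p10, ··a··> p12, ··b··> p11
  p8 = 0 | c.c.(a.0 | (0 | 0)) :: ··c··> p13
  p9 = a.0 | c.(a.0 | (0 | 0)) :: ··a··> p13, ··c··> p14
  p10 = c.a.0 | (a.0 | (0 | 0)) :: ··a··> p15, ··c··> p14
  p11 = (0 + 0) | (a.0 | (0 | 0)) :: ··a··> p16
  p12 = (0 + 0 + (0 + 0) + b.(0 + 0) + a.c.a.0) | (0 | (0 | 0)) :: ··a··> p15, ··b··> p16
  p13 = 0 | c.(a.0 | (0 | 0)) :: ··c··> p17
  p14 = a.0 | (a.0 | (0 | 0)) :: ··a··> p17, ··a··> p18
  p15 = c.a.0 | (0 | (0 | 0)) :: ··c··> p18
  p16 = (0 + 0) | (0 | (0 | 0)) :: ∅
  p17 = 0 | (a.0 | (0 | 0)) :: ··a··> p19
  p18 = a.0 | (0 | (0 | 0)) :: ··a··> p19
  p19 = 0 | (0 | (0 | 0)) :: ∅
LTS(Q): 16 reachable states
  q0 = (0 + 0 + (0 + 0) + (0 + 0) + a.c.a.0) | c.c.(a.0 | (0 | 0)) :: ··a··> q1, ··c··> q2
  q1 = c.a.0 | c.c.(a.0 | (0 | 0)) :: ··c··> q3, ··c··> q4
  q2 = (0 + 0 + (0 + 0) + (0 + 0) + a.c.a.0) | c.(a.0 | (0 | 0)) :: ··a··> q4, ··c··> q5
  q3 = a.0 | c.c.(a.0 | (0 | 0)) :: ··a··> q6, ··c··> q7
  q4 = c.a.0 | c.(a.0 | (0 | 0)) :: ··c··> q7, ··c··> q8
  q5 = (0 + 0 + (0 + 0) + (0 + 0) + a.c.a.0) | (a.0 | (0 | 0)) :: ··a··> q8, ··a··> q9
  q6 = 0 | c.c.(a.0 | (0 | 0)) :: ··c··> q10
  q7 = a.0 | c.(a.0 | (0 | 0)) :: ··a··> q10, ··c··> q11
  q8 = c.a.0 | (a.0 | (0 | 0)) :: ··a··> q12, ··c··> q11
  q9 = (0 + 0 + (0 + 0) + (0 + 0) + a.c.a.0) | (0 | (0 | 0)) :: ··a··> q12
  q10 = 0 | c.(a.0 | (0 | 0)) :: ··c··> q13
  q11 = a.0 | (a.0 | (0 | 0)) :: ··a··> q13, ··a··> q14
  q12 = c.a.0 | (0 | (0 | 0)) :: ··c··> q14
  q13 = 0 | (a.0 | (0 | 0)) :: ··a··> q15
  q14 = a.0 | (0 | (0 | 0)) :: ··a··> q15
  q15 = 0 | (0 | (0 | 0)) :: ∅
Run σ = ⟨b⟩ on P: start {p0}
  after b @ step 1: {p2}
  P completes σ.
Run σ = ⟨b⟩ on Q: start {q0}
  after b @ step 1: ∅ (Q stuck)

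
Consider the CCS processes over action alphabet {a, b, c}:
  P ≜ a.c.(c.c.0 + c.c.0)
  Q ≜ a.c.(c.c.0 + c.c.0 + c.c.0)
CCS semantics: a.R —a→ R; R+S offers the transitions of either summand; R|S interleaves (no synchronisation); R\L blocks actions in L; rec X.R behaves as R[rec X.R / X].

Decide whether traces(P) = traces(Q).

trace-equivalent

Reachable graph of P (5 states):
  p0 = a.c.(c.c.0 + c.c.0) has moves --a--▸ p1
  p1 = c.(c.c.0 + c.c.0) has moves --c--▸ p2
  p2 = c.c.0 + c.c.0 has moves --c--▸ p3
  p3 = c.0 has moves --c--▸ p4
  p4 = 0 has moves ·
Reachable graph of Q (5 states):
  q0 = a.c.(c.c.0 + c.c.0 + c.c.0) has moves --a--▸ q1
  q1 = c.(c.c.0 + c.c.0 + c.c.0) has moves --c--▸ q2
  q2 = c.c.0 + c.c.0 + c.c.0 has moves --c--▸ q3
  q3 = c.0 has moves --c--▸ q4
  q4 = 0 has moves ·
Coarsest stable partition (strong bisimilarity classes):
  B0 = {p0, q0}
  B1 = {p1, q1}
  B2 = {p2, q2}
  B3 = {p3, q3}
  B4 = {p4, q4}
p0 ∈ B0, q0 ∈ B0 → same block
Bisimilar ⇒ trace-equivalent.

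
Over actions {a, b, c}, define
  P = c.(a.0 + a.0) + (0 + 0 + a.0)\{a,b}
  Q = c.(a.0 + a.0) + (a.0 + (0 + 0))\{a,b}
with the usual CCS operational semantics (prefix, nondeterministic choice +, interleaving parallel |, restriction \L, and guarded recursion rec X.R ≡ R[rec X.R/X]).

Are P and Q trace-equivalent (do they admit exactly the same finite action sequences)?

P's transition system — 3 states:
  p0 = c.(a.0 + a.0) + (0 + 0 + a.0)\{a,b} ⊢ =c=> p1
  p1 = a.0 + a.0 ⊢ =a=> p2
  p2 = 0 ⊢ (no moves)
Q's transition system — 3 states:
  q0 = c.(a.0 + a.0) + (a.0 + (0 + 0))\{a,b} ⊢ =c=> q1
  q1 = a.0 + a.0 ⊢ =a=> q2
  q2 = 0 ⊢ (no moves)
Partition-refinement fixed point:
  B0 = {p0, q0}
  B1 = {p1, q1}
  B2 = {p2, q2}
p0 ∈ B0, q0 ∈ B0 → same block
Bisimilar ⇒ trace-equivalent.

YES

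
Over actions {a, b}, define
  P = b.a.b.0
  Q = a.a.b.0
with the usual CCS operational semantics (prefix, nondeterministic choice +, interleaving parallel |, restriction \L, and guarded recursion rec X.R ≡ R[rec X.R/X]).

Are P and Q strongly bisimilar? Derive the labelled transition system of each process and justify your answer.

P's transition system — 4 states:
  s0 = b.a.b.0 has moves ··b··> s1
  s1 = a.b.0 has moves ··a··> s2
  s2 = b.0 has moves ··b··> s3
  s3 = 0 has moves stopped
Q's transition system — 4 states:
  t0 = a.a.b.0 has moves ··a··> t1
  t1 = a.b.0 has moves ··a··> t2
  t2 = b.0 has moves ··b··> t3
  t3 = 0 has moves stopped
Bisimilarity quotient blocks:
  B0 = {s0}
  B1 = {s1, t1}
  B2 = {s2, t2}
  B3 = {s3, t3}
  B4 = {t0}
s0 ∈ B0, t0 ∈ B4 → different blocks

P ≁ Q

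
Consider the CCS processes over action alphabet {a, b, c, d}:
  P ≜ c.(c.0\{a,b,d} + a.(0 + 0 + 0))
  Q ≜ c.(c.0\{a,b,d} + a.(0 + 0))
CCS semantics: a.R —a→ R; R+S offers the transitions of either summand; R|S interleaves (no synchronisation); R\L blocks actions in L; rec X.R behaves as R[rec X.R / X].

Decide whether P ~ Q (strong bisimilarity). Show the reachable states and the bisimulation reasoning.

P's transition system — 4 states:
  u0 = c.(c.0\{a,b,d} + a.(0 + 0 + 0)) → --c--▸ u1
  u1 = c.0\{a,b,d} + a.(0 + 0 + 0) → --a--▸ u2, --c--▸ u3
  u2 = 0 + 0 + 0 → (no moves)
  u3 = 0\{a,b,d} → (no moves)
Q's transition system — 4 states:
  v0 = c.(c.0\{a,b,d} + a.(0 + 0)) → --c--▸ v1
  v1 = c.0\{a,b,d} + a.(0 + 0) → --a--▸ v2, --c--▸ v3
  v2 = 0 + 0 → (no moves)
  v3 = 0\{a,b,d} → (no moves)
Bisimilarity quotient blocks:
  B0 = {u0, v0}
  B1 = {u1, v1}
  B2 = {u2, u3, v2, v3}
u0 ∈ B0, v0 ∈ B0 → same block

bisimilar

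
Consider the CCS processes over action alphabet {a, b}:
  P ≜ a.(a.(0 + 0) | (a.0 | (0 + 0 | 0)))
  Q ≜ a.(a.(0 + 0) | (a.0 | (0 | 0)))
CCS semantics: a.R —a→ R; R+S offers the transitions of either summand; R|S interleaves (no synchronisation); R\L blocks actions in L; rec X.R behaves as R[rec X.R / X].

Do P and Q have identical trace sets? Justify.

trace-equivalent

Reachable graph of P (5 states):
  p0 = a.(a.(0 + 0) | (a.0 | (0 + 0 | 0))) | -a-> p1
  p1 = a.(0 + 0) | (a.0 | (0 + 0 | 0)) | -a-> p2, -a-> p3
  p2 = (0 + 0) | (a.0 | (0 + 0 | 0)) | -a-> p4
  p3 = a.(0 + 0) | (0 | (0 + 0 | 0)) | -a-> p4
  p4 = (0 + 0) | (0 | (0 + 0 | 0)) | (no moves)
Reachable graph of Q (5 states):
  q0 = a.(a.(0 + 0) | (a.0 | (0 | 0))) | -a-> q1
  q1 = a.(0 + 0) | (a.0 | (0 | 0)) | -a-> q2, -a-> q3
  q2 = (0 + 0) | (a.0 | (0 | 0)) | -a-> q4
  q3 = a.(0 + 0) | (0 | (0 | 0)) | -a-> q4
  q4 = (0 + 0) | (0 | (0 | 0)) | (no moves)
Bisimilarity quotient blocks:
  B0 = {p0, q0}
  B1 = {p1, q1}
  B2 = {p2, p3, q2, q3}
  B3 = {p4, q4}
p0 ∈ B0, q0 ∈ B0 → same block
Bisimilar ⇒ trace-equivalent.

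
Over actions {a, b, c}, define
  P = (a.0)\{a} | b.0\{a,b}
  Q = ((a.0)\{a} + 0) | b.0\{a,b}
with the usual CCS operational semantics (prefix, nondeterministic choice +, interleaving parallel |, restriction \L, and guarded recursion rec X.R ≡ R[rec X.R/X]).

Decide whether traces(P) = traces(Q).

YES

P's transition system — 2 states:
  u0 = (a.0)\{a} | b.0\{a,b} | ··b··> u1
  u1 = (a.0)\{a} | 0\{a,b} | ∅
Q's transition system — 2 states:
  v0 = ((a.0)\{a} + 0) | b.0\{a,b} | ··b··> v1
  v1 = ((a.0)\{a} + 0) | 0\{a,b} | ∅
Bisimilarity quotient blocks:
  B0 = {u0, v0}
  B1 = {u1, v1}
u0 ∈ B0, v0 ∈ B0 → same block
Bisimilar ⇒ trace-equivalent.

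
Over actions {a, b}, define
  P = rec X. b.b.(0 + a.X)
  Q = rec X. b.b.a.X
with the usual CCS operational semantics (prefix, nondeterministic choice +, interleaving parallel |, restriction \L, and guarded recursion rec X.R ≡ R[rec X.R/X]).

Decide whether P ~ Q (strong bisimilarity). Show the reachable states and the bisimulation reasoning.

P ~ Q

P's transition system — 3 states:
  s0 = rec X. b.b.(0 + a.X) :: ··b··> s1
  s1 = b.(0 + a.(rec X. b.b.(0 + a.X))) :: ··b··> s2
  s2 = 0 + a.(rec X. b.b.(0 + a.X)) :: ··a··> s0
Q's transition system — 3 states:
  t0 = rec X. b.b.a.X :: ··b··> t1
  t1 = b.a.(rec X. b.b.a.X) :: ··b··> t2
  t2 = a.(rec X. b.b.a.X) :: ··a··> t0
Partition-refinement fixed point:
  B0 = {s0, t0}
  B1 = {s1, t1}
  B2 = {s2, t2}
s0 ∈ B0, t0 ∈ B0 → same block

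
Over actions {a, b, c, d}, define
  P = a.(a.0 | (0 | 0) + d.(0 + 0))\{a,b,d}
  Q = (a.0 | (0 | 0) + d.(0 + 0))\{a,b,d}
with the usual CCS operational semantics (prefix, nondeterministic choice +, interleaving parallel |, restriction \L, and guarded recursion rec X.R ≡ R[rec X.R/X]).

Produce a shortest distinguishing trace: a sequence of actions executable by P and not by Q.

a

P's transition system — 2 states:
  m0 = a.(a.0 | (0 | 0) + d.(0 + 0))\{a,b,d} has moves --a--▸ m1
  m1 = (a.0 | (0 | 0) + d.(0 + 0))\{a,b,d} has moves (no moves)
Q's transition system — 1 states:
  n0 = (a.0 | (0 | 0) + d.(0 + 0))\{a,b,d} has moves (no moves)
Trace ⟨a⟩ through P, begin at {m0}:
  step 1 (a): {m1}
  — P admits the full trace.
Trace ⟨a⟩ through Q, begin at {n0}:
  step 1 (a): no successor for Q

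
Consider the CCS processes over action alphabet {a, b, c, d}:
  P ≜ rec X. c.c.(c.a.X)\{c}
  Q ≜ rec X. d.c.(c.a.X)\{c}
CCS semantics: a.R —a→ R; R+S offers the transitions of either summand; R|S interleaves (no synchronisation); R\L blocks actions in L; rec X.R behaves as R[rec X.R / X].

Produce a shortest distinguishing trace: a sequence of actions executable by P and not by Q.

c

LTS(P): 3 reachable states
  u0 = rec X. c.c.(c.a.X)\{c} ⊢ =c=> u1
  u1 = c.(c.a.(rec X. c.c.(c.a.X)\{c}))\{c} ⊢ =c=> u2
  u2 = (c.a.(rec X. c.c.(c.a.X)\{c}))\{c} ⊢ (no moves)
LTS(Q): 3 reachable states
  v0 = rec X. d.c.(c.a.X)\{c} ⊢ =d=> v1
  v1 = c.(c.a.(rec X. d.c.(c.a.X)\{c}))\{c} ⊢ =c=> v2
  v2 = (c.a.(rec X. d.c.(c.a.X)\{c}))\{c} ⊢ (no moves)
Executing c from P (initial set {u0}):
  [1] c ⇒ {u1}
  P completes σ.
Executing c from Q (initial set {v0}):
  [1] c ⇒ no successor for Q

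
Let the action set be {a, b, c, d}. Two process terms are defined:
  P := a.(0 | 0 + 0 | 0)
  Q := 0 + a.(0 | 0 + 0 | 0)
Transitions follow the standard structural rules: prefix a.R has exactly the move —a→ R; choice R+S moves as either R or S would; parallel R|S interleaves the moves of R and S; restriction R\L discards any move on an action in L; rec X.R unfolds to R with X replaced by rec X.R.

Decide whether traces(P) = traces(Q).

P's transition system — 2 states:
  p0 = a.(0 | 0 + 0 | 0) → -a-> p1
  p1 = 0 | 0 + 0 | 0 → ∅
Q's transition system — 2 states:
  q0 = 0 + a.(0 | 0 + 0 | 0) → -a-> q1
  q1 = 0 | 0 + 0 | 0 → ∅
Bisimilarity quotient blocks:
  B0 = {p0, q0}
  B1 = {p1, q1}
p0 ∈ B0, q0 ∈ B0 → same block
Bisimilar ⇒ trace-equivalent.

trace-equivalent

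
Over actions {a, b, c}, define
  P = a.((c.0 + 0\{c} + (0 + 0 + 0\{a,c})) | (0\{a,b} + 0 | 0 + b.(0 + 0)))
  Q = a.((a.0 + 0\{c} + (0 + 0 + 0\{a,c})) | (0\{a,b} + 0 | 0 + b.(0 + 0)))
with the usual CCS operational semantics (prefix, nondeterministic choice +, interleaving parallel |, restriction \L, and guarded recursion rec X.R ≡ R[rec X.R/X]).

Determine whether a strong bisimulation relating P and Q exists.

LTS(P): 5 reachable states
  m0 = a.((c.0 + 0\{c} + (0 + 0 + 0\{a,c})) | (0\{a,b} + 0 | 0 + b.(0 + 0))) has moves ··a··> m1
  m1 = (c.0 + 0\{c} + (0 + 0 + 0\{a,c})) | (0\{a,b} + 0 | 0 + b.(0 + 0)) has moves ··b··> m2, ··c··> m3
  m2 = (c.0 + 0\{c} + (0 + 0 + 0\{a,c})) | (0 + 0) has moves ··c··> m4
  m3 = 0 | (0\{a,b} + 0 | 0 + b.(0 + 0)) has moves ··b··> m4
  m4 = 0 | (0 + 0) has moves deadlocked
LTS(Q): 5 reachable states
  n0 = a.((a.0 + 0\{c} + (0 + 0 + 0\{a,c})) | (0\{a,b} + 0 | 0 + b.(0 + 0))) has moves ··a··> n1
  n1 = (a.0 + 0\{c} + (0 + 0 + 0\{a,c})) | (0\{a,b} + 0 | 0 + b.(0 + 0)) has moves ··a··> n2, ··b··> n3
  n2 = 0 | (0\{a,b} + 0 | 0 + b.(0 + 0)) has moves ··b··> n4
  n3 = (a.0 + 0\{c} + (0 + 0 + 0\{a,c})) | (0 + 0) has moves ··a··> n4
  n4 = 0 | (0 + 0) has moves deadlocked
Partition-refinement fixed point:
  B0 = {m0}
  B1 = {m1}
  B2 = {m3, n2}
  B3 = {m4, n4}
  B4 = {m2}
  B5 = {n0}
  B6 = {n1}
  B7 = {n3}
m0 ∈ B0, n0 ∈ B5 → different blocks

not bisimilar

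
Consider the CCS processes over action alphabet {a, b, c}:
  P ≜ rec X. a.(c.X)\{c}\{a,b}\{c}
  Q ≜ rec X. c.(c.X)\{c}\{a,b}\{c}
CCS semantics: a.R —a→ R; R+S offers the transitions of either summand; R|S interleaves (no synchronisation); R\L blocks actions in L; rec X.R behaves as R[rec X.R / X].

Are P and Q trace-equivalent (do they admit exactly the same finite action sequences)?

LTS(P): 2 reachable states
  p0 = rec X. a.(c.X)\{c}\{a,b}\{c} → ··a··> p1
  p1 = (c.(rec X. a.(c.X)\{c}\{a,b}\{c}))\{c}\{a,b}\{c} → deadlocked
LTS(Q): 2 reachable states
  q0 = rec X. c.(c.X)\{c}\{a,b}\{c} → ··c··> q1
  q1 = (c.(rec X. c.(c.X)\{c}\{a,b}\{c}))\{c}\{a,b}\{c} → deadlocked
Run σ = ⟨a⟩ on P: start {p0}
  step 1 (a): {p1}
  P completes σ.
Run σ = ⟨a⟩ on Q: start {q0}
  step 1 (a): no successor for Q

traces(P) ≠ traces(Q) — witness ⟨a⟩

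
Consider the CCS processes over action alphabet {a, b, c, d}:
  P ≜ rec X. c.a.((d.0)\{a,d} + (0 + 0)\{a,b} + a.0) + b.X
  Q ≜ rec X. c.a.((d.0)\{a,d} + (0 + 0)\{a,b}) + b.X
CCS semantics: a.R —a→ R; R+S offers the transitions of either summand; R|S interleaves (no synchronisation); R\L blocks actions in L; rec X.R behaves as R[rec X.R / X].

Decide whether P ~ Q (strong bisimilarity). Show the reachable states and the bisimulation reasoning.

P ≁ Q

Reachable graph of P (4 states):
  m0 = rec X. c.a.((d.0)\{a,d} + (0 + 0)\{a,b} + a.0) + b.X :: =b=> m0, =c=> m1
  m1 = a.((d.0)\{a,d} + (0 + 0)\{a,b} + a.0) :: =a=> m2
  m2 = (d.0)\{a,d} + (0 + 0)\{a,b} + a.0 :: =a=> m3
  m3 = 0 :: (no moves)
Reachable graph of Q (3 states):
  n0 = rec X. c.a.((d.0)\{a,d} + (0 + 0)\{a,b}) + b.X :: =b=> n0, =c=> n1
  n1 = a.((d.0)\{a,d} + (0 + 0)\{a,b}) :: =a=> n2
  n2 = (d.0)\{a,d} + (0 + 0)\{a,b} :: (no moves)
Coarsest stable partition (strong bisimilarity classes):
  B0 = {m0}
  B1 = {m1}
  B2 = {m2, n1}
  B3 = {m3, n2}
  B4 = {n0}
m0 ∈ B0, n0 ∈ B4 → different blocks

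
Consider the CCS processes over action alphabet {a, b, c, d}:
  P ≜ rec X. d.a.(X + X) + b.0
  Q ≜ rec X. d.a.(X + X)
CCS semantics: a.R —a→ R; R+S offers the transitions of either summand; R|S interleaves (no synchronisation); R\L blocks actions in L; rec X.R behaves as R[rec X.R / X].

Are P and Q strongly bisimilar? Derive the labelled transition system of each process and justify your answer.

P's transition system — 4 states:
  u0 = rec X. d.a.(X + X) + b.0 has moves --b--▸ u1, --d--▸ u2
  u1 = 0 has moves ∅
  u2 = a.((rec X. d.a.(X + X) + b.0) + (rec X. d.a.(X + X) + b.0)) has moves --a--▸ u3
  u3 = (rec X. d.a.(X + X) + b.0) + (rec X. d.a.(X + X) + b.0) has moves --b--▸ u1, --d--▸ u2
Q's transition system — 3 states:
  v0 = rec X. d.a.(X + X) has moves --d--▸ v1
  v1 = a.((rec X. d.a.(X + X)) + (rec X. d.a.(X + X))) has moves --a--▸ v2
  v2 = (rec X. d.a.(X + X)) + (rec X. d.a.(X + X)) has moves --d--▸ v1
Coarsest stable partition (strong bisimilarity classes):
  B0 = {u0, u3}
  B1 = {u2}
  B2 = {u1}
  B3 = {v0, v2}
  B4 = {v1}
u0 ∈ B0, v0 ∈ B3 → different blocks

not bisimilar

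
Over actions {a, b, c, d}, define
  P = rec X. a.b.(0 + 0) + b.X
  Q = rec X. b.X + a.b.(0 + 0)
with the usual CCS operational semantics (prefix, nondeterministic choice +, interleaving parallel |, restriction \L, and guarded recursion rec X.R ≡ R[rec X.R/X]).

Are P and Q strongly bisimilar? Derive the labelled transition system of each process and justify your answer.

P ~ Q

P's transition system — 3 states:
  s0 = rec X. a.b.(0 + 0) + b.X | -a-> s1, -b-> s0
  s1 = b.(0 + 0) | -b-> s2
  s2 = 0 + 0 | deadlocked
Q's transition system — 3 states:
  t0 = rec X. b.X + a.b.(0 + 0) | -a-> t1, -b-> t0
  t1 = b.(0 + 0) | -b-> t2
  t2 = 0 + 0 | deadlocked
Bisimilarity quotient blocks:
  B0 = {s0, t0}
  B1 = {s1, t1}
  B2 = {s2, t2}
s0 ∈ B0, t0 ∈ B0 → same block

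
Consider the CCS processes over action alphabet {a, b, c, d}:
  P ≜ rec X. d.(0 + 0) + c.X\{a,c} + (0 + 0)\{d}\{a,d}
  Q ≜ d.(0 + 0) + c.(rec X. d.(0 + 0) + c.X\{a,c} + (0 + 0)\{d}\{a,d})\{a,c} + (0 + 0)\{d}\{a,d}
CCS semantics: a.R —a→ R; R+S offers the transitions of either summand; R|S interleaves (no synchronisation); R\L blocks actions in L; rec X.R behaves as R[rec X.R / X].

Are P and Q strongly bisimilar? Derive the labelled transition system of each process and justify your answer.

bisimilar

Reachable graph of P (4 states):
  u0 = rec X. d.(0 + 0) + c.X\{a,c} + (0 + 0)\{d}\{a,d} ⊢ -c-> u1, -d-> u2
  u1 = (rec X. d.(0 + 0) + c.X\{a,c} + (0 + 0)\{d}\{a,d})\{a,c} ⊢ -d-> u3
  u2 = 0 + 0 ⊢ deadlocked
  u3 = (0 + 0)\{a,c} ⊢ deadlocked
Reachable graph of Q (4 states):
  v0 = d.(0 + 0) + c.(rec X. d.(0 + 0) + c.X\{a,c} + (0 + 0)\{d}\{a,d})\{a,c} + (0 + 0)\{d}\{a,d} ⊢ -c-> v1, -d-> v2
  v1 = (rec X. d.(0 + 0) + c.X\{a,c} + (0 + 0)\{d}\{a,d})\{a,c} ⊢ -d-> v3
  v2 = 0 + 0 ⊢ deadlocked
  v3 = (0 + 0)\{a,c} ⊢ deadlocked
Coarsest stable partition (strong bisimilarity classes):
  B0 = {u0, v0}
  B1 = {u2, u3, v2, v3}
  B2 = {u1, v1}
u0 ∈ B0, v0 ∈ B0 → same block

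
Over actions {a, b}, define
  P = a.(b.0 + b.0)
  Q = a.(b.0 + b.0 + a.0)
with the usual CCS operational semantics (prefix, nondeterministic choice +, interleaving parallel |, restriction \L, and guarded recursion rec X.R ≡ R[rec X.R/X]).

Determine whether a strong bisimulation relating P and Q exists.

P's transition system — 3 states:
  u0 = a.(b.0 + b.0) has moves --a--▸ u1
  u1 = b.0 + b.0 has moves --b--▸ u2
  u2 = 0 has moves ·
Q's transition system — 3 states:
  v0 = a.(b.0 + b.0 + a.0) has moves --a--▸ v1
  v1 = b.0 + b.0 + a.0 has moves --a--▸ v2, --b--▸ v2
  v2 = 0 has moves ·
Coarsest stable partition (strong bisimilarity classes):
  B0 = {u0}
  B1 = {u1}
  B2 = {u2, v2}
  B3 = {v0}
  B4 = {v1}
u0 ∈ B0, v0 ∈ B3 → different blocks

NO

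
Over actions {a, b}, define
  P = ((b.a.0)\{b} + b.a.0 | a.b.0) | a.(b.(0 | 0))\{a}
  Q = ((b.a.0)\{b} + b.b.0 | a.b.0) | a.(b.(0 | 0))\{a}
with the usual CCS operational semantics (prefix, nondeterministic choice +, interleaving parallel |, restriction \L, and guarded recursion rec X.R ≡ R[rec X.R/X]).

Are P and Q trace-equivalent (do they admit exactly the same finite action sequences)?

traces(P) ≠ traces(Q) — witness ⟨aaba⟩

Reachable graph of P (27 states):
  s0 = ((b.a.0)\{b} + b.a.0 | a.b.0) | a.(b.(0 | 0))\{a} has moves ··a··> s1, ··a··> s2, ··b··> s3
  s1 = ((b.a.0)\{b} + b.a.0 | a.b.0) | (b.(0 | 0))\{a} has moves ··a··> s4, ··b··> s5, ··b··> s6
  s2 = b.a.0 | b.0 | a.(b.(0 | 0))\{a} has moves ··a··> s4, ··b··> s7, ··b··> s8
  s3 = a.0 | a.b.0 | a.(b.(0 | 0))\{a} has moves ··a··> s6, ··a··> s7, ··a··> s9
  s4 = b.a.0 | b.0 | (b.(0 | 0))\{a} has moves ··b··> s10, ··b··> s11, ··b··> s12
  s5 = ((b.a.0)\{b} + b.a.0 | a.b.0) | (0 | 0)\{a} has moves ··a··> s12, ··b··> s13
  s6 = a.0 | a.b.0 | (b.(0 | 0))\{a} has moves ··a··> s10, ··a··> s14, ··b··> s13
  s7 = a.0 | b.0 | a.(b.(0 | 0))\{a} has moves ··a··> s10, ··a··> s15, ··b··> s16
  s8 = b.a.0 | 0 | a.(b.(0 | 0))\{a} has moves ··a··> s11, ··b··> s16
  s9 = 0 | a.b.0 | a.(b.(0 | 0))\{a} has moves ··a··> s14, ··a··> s15
  s10 = a.0 | b.0 | (b.(0 | 0))\{a} has moves ··a··> s17, ··b··> s18, ··b··> s19
  s11 = b.a.0 | 0 | (b.(0 | 0))\{a} has moves ··b··> s18, ··b··> s20
  s12 = b.a.0 | b.0 | (0 | 0)\{a} has moves ··b··> s19, ··b··> s20
  s13 = a.0 | a.b.0 | (0 | 0)\{a} has moves ··a··> s19, ··a··> s21
  s14 = 0 | a.b.0 | (b.(0 | 0))\{a} has moves ··a··> s17, ··b··> s21
  s15 = 0 | b.0 | a.(b.(0 | 0))\{a} has moves ··a··> s17, ··b··> s22
  s16 = a.0 | 0 | a.(b.(0 | 0))\{a} has moves ··a··> s18, ··a··> s22
  s17 = 0 | b.0 | (b.(0 | 0))\{a} has moves ··b··> s23, ··b··> s24
  s18 = a.0 | 0 | (b.(0 | 0))\{a} has moves ··a··> s23, ··b··> s25
  s19 = a.0 | b.0 | (0 | 0)\{a} has moves ··a··> s24, ··b··> s25
  s20 = b.a.0 | 0 | (0 | 0)\{a} has moves ··b··> s25
  s21 = 0 | a.b.0 | (0 | 0)\{a} has moves ··a··> s24
  s22 = 0 | 0 | a.(b.(0 | 0))\{a} has moves ··a··> s23
  s23 = 0 | 0 | (b.(0 | 0))\{a} has moves ··b··> s26
  s24 = 0 | b.0 | (0 | 0)\{a} has moves ··b··> s26
  s25 = a.0 | 0 | (0 | 0)\{a} has moves ··a··> s26
  s26 = 0 | 0 | (0 | 0)\{a} has moves (no moves)
Reachable graph of Q (27 states):
  t0 = ((b.a.0)\{b} + b.b.0 | a.b.0) | a.(b.(0 | 0))\{a} has moves ··a··> t1, ··a··> t2, ··b··> t3
  t1 = ((b.a.0)\{b} + b.b.0 | a.b.0) | (b.(0 | 0))\{a} has moves ··a··> t4, ··b··> t5, ··b··> t6
  t2 = b.b.0 | b.0 | a.(b.(0 | 0))\{a} has moves ··a··> t4, ··b··> t7, ··b··> t8
  t3 = b.0 | a.b.0 | a.(b.(0 | 0))\{a} has moves ··a··> t6, ··a··> t7, ··b··> t9
  t4 = b.b.0 | b.0 | (b.(0 | 0))\{a} has moves ··b··> t10, ··b··> t11, ··b··> t12
  t5 = ((b.a.0)\{b} + b.b.0 | a.b.0) | (0 | 0)\{a} has moves ··a··> t12, ··b··> t13
  t6 = b.0 | a.b.0 | (b.(0 | 0))\{a} has moves ··a··> t10, ··b··> t13, ··b··> t14
  t7 = b.0 | b.0 | a.(b.(0 | 0))\{a} has moves ··a··> t10, ··b··> t15, ··b··> t16
  t8 = b.b.0 | 0 | a.(b.(0 | 0))\{a} has moves ··a··> t11, ··b··> t16
  t9 = 0 | a.b.0 | a.(b.(0 | 0))\{a} has moves ··a··> t14, ··a··> t15
  t10 = b.0 | b.0 | (b.(0 | 0))\{a} has moves ··b··> t17, ··b··> t18, ··b··> t19
  t11 = b.b.0 | 0 | (b.(0 | 0))\{a} has moves ··b··> t18, ··b··> t20
  t12 = b.b.0 | b.0 | (0 | 0)\{a} has moves ··b··> t19, ··b··> t20
  t13 = b.0 | a.b.0 | (0 | 0)\{a} has moves ··a··> t19, ··b··> t21
  t14 = 0 | a.b.0 | (b.(0 | 0))\{a} has moves ··a··> t17, ··b··> t21
  t15 = 0 | b.0 | a.(b.(0 | 0))\{a} has moves ··a··> t17, ··b··> t22
  t16 = b.0 | 0 | a.(b.(0 | 0))\{a} has moves ··a··> t18, ··b··> t22
  t17 = 0 | b.0 | (b.(0 | 0))\{a} has moves ··b··> t23, ··b··> t24
  t18 = b.0 | 0 | (b.(0 | 0))\{a} has moves ··b··> t23, ··b··> t25
  t19 = b.0 | b.0 | (0 | 0)\{a} has moves ··b··> t24, ··b··> t25
  t20 = b.b.0 | 0 | (0 | 0)\{a} has moves ··b··> t25
  t21 = 0 | a.b.0 | (0 | 0)\{a} has moves ··a··> t24
  t22 = 0 | 0 | a.(b.(0 | 0))\{a} has moves ··a··> t23
  t23 = 0 | 0 | (b.(0 | 0))\{a} has moves ··b··> t26
  t24 = 0 | b.0 | (0 | 0)\{a} has moves ··b··> t26
  t25 = b.0 | 0 | (0 | 0)\{a} has moves ··b··> t26
  t26 = 0 | 0 | (0 | 0)\{a} has moves (no moves)
Executing aaba from P (initial set {s0}):
  [1] a ⇒ {s1, s2}
  [2] a ⇒ {s4}
  [3] b ⇒ {s10, s11, s12}
  [4] a ⇒ {s17}
  — P admits the full trace.
Executing aaba from Q (initial set {t0}):
  [1] a ⇒ {t1, t2}
  [2] a ⇒ {t4}
  [3] b ⇒ {t10, t11, t12}
  [4] a ⇒ ∅ (Q stuck)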